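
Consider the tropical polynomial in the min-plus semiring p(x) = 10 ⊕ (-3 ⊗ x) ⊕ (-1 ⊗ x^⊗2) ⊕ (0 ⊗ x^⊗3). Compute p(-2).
p(-2) = -6

A tropical monomial a ⊗ x^⊗i evaluates to a + i · x. Evaluating each term at x = -2:
  Term 0 contributes 10 + 0 · -2 = 10
  Term 1 contributes -3 + 1 · -2 = -5
  Term 2 contributes -1 + 2 · -2 = -5
  Term 3 contributes 0 + 3 · -2 = -6
p(-2) = ⊕ of these = min[10, -5, -5, -6] = -6.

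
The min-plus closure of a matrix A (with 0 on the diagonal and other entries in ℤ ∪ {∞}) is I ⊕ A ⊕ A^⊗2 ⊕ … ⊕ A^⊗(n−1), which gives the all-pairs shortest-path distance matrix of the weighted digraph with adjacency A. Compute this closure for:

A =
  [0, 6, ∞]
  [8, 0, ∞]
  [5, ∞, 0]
Closure =
  [0, 6, ∞]
  [8, 0, ∞]
  [5, 11, 0]

This is the Floyd-Warshall all-pairs shortest-path computation. For each intermediate vertex k = 0, 1, …, 2, update dist[i][j] ← min(dist[i][j], dist[i][k] + dist[k][j]). The final matrix gives, for each (i, j), the minimum total weight of any directed path from i to j (possibly empty when i = j).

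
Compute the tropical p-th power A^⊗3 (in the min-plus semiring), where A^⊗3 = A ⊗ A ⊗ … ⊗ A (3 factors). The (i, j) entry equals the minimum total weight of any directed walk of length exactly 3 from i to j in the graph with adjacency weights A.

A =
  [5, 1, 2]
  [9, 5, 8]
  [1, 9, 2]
A^⊗3 =
  [5, 4, 5]
  [11, 10, 11]
  [4, 4, 5]

Each entry (A^⊗3)_ij equals the minimum over all length-3 walks i = v_0 → v_1 → … → v_3 = j of Σ_t A[v_t][v_{t+1}]. For example, for (i, j) = (0, 2) we minimise over 9 possible intermediate vertex sequences; the minimum is 5, attained along the walk 0 → 2 → 0 → 2.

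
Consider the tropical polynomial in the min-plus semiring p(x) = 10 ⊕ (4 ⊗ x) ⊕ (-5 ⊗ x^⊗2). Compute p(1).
p(1) = -3

A tropical monomial a ⊗ x^⊗i evaluates to a + i · x. Evaluating each term at x = 1:
  Term 0 contributes 10 + 0 · 1 = 10
  Term 1 contributes 4 + 1 · 1 = 5
  Term 2 contributes -5 + 2 · 1 = -3
p(1) = ⊕ of these = min[10, 5, -3] = -3.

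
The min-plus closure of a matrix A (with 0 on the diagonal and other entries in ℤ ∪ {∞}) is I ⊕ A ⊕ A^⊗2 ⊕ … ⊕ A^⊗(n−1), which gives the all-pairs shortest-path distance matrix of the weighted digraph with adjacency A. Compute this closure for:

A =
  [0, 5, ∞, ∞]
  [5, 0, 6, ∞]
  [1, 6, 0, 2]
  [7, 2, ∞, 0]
Closure =
  [0, 5, 11, 13]
  [5, 0, 6, 8]
  [1, 4, 0, 2]
  [7, 2, 8, 0]

This is the Floyd-Warshall all-pairs shortest-path computation. For each intermediate vertex k = 0, 1, …, 3, update dist[i][j] ← min(dist[i][j], dist[i][k] + dist[k][j]). The final matrix gives, for each (i, j), the minimum total weight of any directed path from i to j (possibly empty when i = j).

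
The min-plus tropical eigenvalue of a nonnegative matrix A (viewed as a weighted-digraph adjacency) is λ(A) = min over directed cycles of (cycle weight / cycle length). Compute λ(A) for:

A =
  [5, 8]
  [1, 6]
λ(A) = 9/2

Enumerate directed cycles and compute their means (weight / length). Sample:
  cycle 0 → 0: weight = 5, length = 1, mean = 5/1 ≈ 5.000
  cycle 1 → 1: weight = 6, length = 1, mean = 6/1 ≈ 6.000
  cycle 0 → 1 → 0: weight = 9, length = 2, mean = 9/2 ≈ 4.500
  cycle 1 → 0 → 1: weight = 9, length = 2, mean = 9/2 ≈ 4.500
Minimum mean = 4.500, attained e.g. along the cycle 0 → 1 → 0 with weight 9 and length 2. So λ(A) = 9/2 = 9/2.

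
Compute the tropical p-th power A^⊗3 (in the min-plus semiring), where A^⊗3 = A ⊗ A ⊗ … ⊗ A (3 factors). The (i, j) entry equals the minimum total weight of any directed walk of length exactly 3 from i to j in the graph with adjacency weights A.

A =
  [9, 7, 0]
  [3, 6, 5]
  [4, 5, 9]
A^⊗3 =
  [8, 11, 4]
  [7, 8, 9]
  [8, 9, 8]

Each entry (A^⊗3)_ij equals the minimum over all length-3 walks i = v_0 → v_1 → … → v_3 = j of Σ_t A[v_t][v_{t+1}]. For example, for (i, j) = (0, 2) we minimise over 9 possible intermediate vertex sequences; the minimum is 4, attained along the walk 0 → 2 → 0 → 2.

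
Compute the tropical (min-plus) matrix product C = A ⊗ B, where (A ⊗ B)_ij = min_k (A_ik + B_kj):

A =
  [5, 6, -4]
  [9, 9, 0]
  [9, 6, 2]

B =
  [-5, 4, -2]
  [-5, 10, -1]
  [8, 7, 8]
A ⊗ B =
  [0, 3, 3]
  [4, 7, 7]
  [1, 9, 5]

Apply the min-plus product entry-by-entry:
  C[0][0] = min over k of (A[0][0] + B[0][0] = 5 + -5 = 0, A[0][1] + B[1][0] = 6 + -5 = 1, A[0][2] + B[2][0] = -4 + 8 = 4) = 0 (attained at k = 0)
  C[0][1] = min over k of (A[0][0] + B[0][1] = 5 + 4 = 9, A[0][1] + B[1][1] = 6 + 10 = 16, A[0][2] + B[2][1] = -4 + 7 = 3) = 3 (attained at k = 2)
  C[0][2] = min over k of (A[0][0] + B[0][2] = 5 + -2 = 3, A[0][1] + B[1][2] = 6 + -1 = 5, A[0][2] + B[2][2] = -4 + 8 = 4) = 3 (attained at k = 0)
  C[1][0] = min over k of (A[1][0] + B[0][0] = 9 + -5 = 4, A[1][1] + B[1][0] = 9 + -5 = 4, A[1][2] + B[2][0] = 0 + 8 = 8) = 4 (attained at k = 0)
  C[1][1] = min over k of (A[1][0] + B[0][1] = 9 + 4 = 13, A[1][1] + B[1][1] = 9 + 10 = 19, A[1][2] + B[2][1] = 0 + 7 = 7) = 7 (attained at k = 2)
  C[1][2] = min over k of (A[1][0] + B[0][2] = 9 + -2 = 7, A[1][1] + B[1][2] = 9 + -1 = 8, A[1][2] + B[2][2] = 0 + 8 = 8) = 7 (attained at k = 0)
  C[2][0] = min over k of (A[2][0] + B[0][0] = 9 + -5 = 4, A[2][1] + B[1][0] = 6 + -5 = 1, A[2][2] + B[2][0] = 2 + 8 = 10) = 1 (attained at k = 1)
  C[2][1] = min over k of (A[2][0] + B[0][1] = 9 + 4 = 13, A[2][1] + B[1][1] = 6 + 10 = 16, A[2][2] + B[2][1] = 2 + 7 = 9) = 9 (attained at k = 2)
  C[2][2] = min over k of (A[2][0] + B[0][2] = 9 + -2 = 7, A[2][1] + B[1][2] = 6 + -1 = 5, A[2][2] + B[2][2] = 2 + 8 = 10) = 5 (attained at k = 1)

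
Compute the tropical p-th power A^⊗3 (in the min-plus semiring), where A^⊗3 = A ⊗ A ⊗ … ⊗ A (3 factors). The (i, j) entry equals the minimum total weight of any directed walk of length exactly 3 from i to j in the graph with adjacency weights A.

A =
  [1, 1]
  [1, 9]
A^⊗3 =
  [3, 3]
  [3, 3]

Each entry (A^⊗3)_ij equals the minimum over all length-3 walks i = v_0 → v_1 → … → v_3 = j of Σ_t A[v_t][v_{t+1}]. For example, for (i, j) = (0, 1) we minimise over 4 possible intermediate vertex sequences; the minimum is 3, attained along the walk 0 → 0 → 0 → 1.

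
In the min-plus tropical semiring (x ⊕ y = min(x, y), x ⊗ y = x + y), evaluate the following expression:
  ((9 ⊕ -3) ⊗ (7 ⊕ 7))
((9 ⊕ -3) ⊗ (7 ⊕ 7)) = 4

Expand innermost to outermost. Recall ⊕ takes the minimum of its arguments and ⊗ takes their sum. Working out the expression ((9 ⊕ -3) ⊗ (7 ⊕ 7)) gives 4.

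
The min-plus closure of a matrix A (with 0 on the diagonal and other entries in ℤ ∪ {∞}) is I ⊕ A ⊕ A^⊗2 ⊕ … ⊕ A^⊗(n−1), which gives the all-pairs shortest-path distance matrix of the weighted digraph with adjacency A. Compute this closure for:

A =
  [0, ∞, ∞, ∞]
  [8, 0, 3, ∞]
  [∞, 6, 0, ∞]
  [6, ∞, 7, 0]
Closure =
  [0, ∞, ∞, ∞]
  [8, 0, 3, ∞]
  [14, 6, 0, ∞]
  [6, 13, 7, 0]

This is the Floyd-Warshall all-pairs shortest-path computation. For each intermediate vertex k = 0, 1, …, 3, update dist[i][j] ← min(dist[i][j], dist[i][k] + dist[k][j]). The final matrix gives, for each (i, j), the minimum total weight of any directed path from i to j (possibly empty when i = j).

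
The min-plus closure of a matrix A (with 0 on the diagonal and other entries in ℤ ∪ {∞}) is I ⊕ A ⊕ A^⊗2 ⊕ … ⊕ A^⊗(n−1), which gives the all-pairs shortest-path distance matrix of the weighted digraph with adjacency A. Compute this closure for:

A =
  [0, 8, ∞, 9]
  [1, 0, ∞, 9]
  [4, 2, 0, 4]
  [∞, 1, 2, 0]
Closure =
  [0, 8, 11, 9]
  [1, 0, 11, 9]
  [3, 2, 0, 4]
  [2, 1, 2, 0]

This is the Floyd-Warshall all-pairs shortest-path computation. For each intermediate vertex k = 0, 1, …, 3, update dist[i][j] ← min(dist[i][j], dist[i][k] + dist[k][j]). The final matrix gives, for each (i, j), the minimum total weight of any directed path from i to j (possibly empty when i = j).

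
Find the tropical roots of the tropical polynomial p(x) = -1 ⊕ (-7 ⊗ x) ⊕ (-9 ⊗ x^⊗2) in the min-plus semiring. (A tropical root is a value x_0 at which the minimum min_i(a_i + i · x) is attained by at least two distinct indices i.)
Roots: {2, 6}

Each tropical root is a break point of the lower envelope of the lines y = a_i + i · x (there are 3 lines, with slopes 0, 1, ..., 2). Only the lines that attain the minimum somewhere contribute to roots; other lines are dominated. Here the surviving (envelope) indices are i = 2, i = 1, i = 0.
Intersections between consecutive envelope lines give the roots: for adjacent envelope indices i < j the intersection is x = (a_i − a_j) / (j − i). Reading off the sorted break points: {2, 6}.
Verification: at each break x_0, at least two indices attain the minimum of min_i(a_i + i · x_0).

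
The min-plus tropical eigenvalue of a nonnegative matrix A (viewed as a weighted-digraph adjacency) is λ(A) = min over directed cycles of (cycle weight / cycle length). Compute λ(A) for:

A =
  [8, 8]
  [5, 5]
λ(A) = 5

Enumerate directed cycles and compute their means (weight / length). Sample:
  cycle 0 → 0: weight = 8, length = 1, mean = 8/1 ≈ 8.000
  cycle 1 → 1: weight = 5, length = 1, mean = 5/1 ≈ 5.000
  cycle 0 → 1 → 0: weight = 13, length = 2, mean = 13/2 ≈ 6.500
  cycle 1 → 0 → 1: weight = 13, length = 2, mean = 13/2 ≈ 6.500
Minimum mean = 5.000, attained e.g. along the cycle 1 → 1 with weight 5 and length 1. So λ(A) = 5/1 = 5.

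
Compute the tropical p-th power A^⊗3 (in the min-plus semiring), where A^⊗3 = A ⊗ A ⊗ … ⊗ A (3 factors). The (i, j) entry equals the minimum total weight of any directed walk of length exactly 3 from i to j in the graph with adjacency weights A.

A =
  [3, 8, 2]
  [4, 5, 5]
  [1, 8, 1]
A^⊗3 =
  [4, 11, 4]
  [7, 14, 7]
  [3, 10, 3]

Each entry (A^⊗3)_ij equals the minimum over all length-3 walks i = v_0 → v_1 → … → v_3 = j of Σ_t A[v_t][v_{t+1}]. For example, for (i, j) = (0, 2) we minimise over 9 possible intermediate vertex sequences; the minimum is 4, attained along the walk 0 → 2 → 2 → 2.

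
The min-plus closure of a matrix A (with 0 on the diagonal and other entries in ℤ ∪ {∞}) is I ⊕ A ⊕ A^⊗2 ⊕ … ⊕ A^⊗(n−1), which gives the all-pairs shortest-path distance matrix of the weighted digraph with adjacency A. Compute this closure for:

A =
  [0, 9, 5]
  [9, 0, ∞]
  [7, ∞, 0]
Closure =
  [0, 9, 5]
  [9, 0, 14]
  [7, 16, 0]

This is the Floyd-Warshall all-pairs shortest-path computation. For each intermediate vertex k = 0, 1, …, 2, update dist[i][j] ← min(dist[i][j], dist[i][k] + dist[k][j]). The final matrix gives, for each (i, j), the minimum total weight of any directed path from i to j (possibly empty when i = j).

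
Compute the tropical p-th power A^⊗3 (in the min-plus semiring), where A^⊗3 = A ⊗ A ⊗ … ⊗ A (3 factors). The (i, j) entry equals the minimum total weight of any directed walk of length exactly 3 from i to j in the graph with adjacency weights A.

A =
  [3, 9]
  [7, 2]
A^⊗3 =
  [9, 13]
  [11, 6]

Each entry (A^⊗3)_ij equals the minimum over all length-3 walks i = v_0 → v_1 → … → v_3 = j of Σ_t A[v_t][v_{t+1}]. For example, for (i, j) = (0, 1) we minimise over 4 possible intermediate vertex sequences; the minimum is 13, attained along the walk 0 → 1 → 1 → 1.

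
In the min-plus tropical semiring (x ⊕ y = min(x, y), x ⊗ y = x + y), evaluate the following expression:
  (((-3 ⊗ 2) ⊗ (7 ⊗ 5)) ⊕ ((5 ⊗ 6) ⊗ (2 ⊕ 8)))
(((-3 ⊗ 2) ⊗ (7 ⊗ 5)) ⊕ ((5 ⊗ 6) ⊗ (2 ⊕ 8))) = 11

Expand innermost to outermost. Recall ⊕ takes the minimum of its arguments and ⊗ takes their sum. Working out the expression (((-3 ⊗ 2) ⊗ (7 ⊗ 5)) ⊕ ((5 ⊗ 6) ⊗ (2 ⊕ 8))) gives 11.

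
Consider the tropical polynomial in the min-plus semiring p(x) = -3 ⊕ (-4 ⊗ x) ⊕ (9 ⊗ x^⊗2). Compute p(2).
p(2) = -3

A tropical monomial a ⊗ x^⊗i evaluates to a + i · x. Evaluating each term at x = 2:
  Term 0 contributes -3 + 0 · 2 = -3
  Term 1 contributes -4 + 1 · 2 = -2
  Term 2 contributes 9 + 2 · 2 = 13
p(2) = ⊕ of these = min[-3, -2, 13] = -3.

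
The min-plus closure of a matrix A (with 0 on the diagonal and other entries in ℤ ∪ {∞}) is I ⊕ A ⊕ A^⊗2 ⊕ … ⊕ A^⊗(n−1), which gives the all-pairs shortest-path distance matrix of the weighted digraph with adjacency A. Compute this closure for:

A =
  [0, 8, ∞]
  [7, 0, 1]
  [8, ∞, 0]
Closure =
  [0, 8, 9]
  [7, 0, 1]
  [8, 16, 0]

This is the Floyd-Warshall all-pairs shortest-path computation. For each intermediate vertex k = 0, 1, …, 2, update dist[i][j] ← min(dist[i][j], dist[i][k] + dist[k][j]). The final matrix gives, for each (i, j), the minimum total weight of any directed path from i to j (possibly empty when i = j).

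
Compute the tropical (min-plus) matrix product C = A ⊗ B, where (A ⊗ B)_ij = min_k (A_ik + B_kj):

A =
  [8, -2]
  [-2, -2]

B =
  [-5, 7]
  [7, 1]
A ⊗ B =
  [3, -1]
  [-7, -1]

Apply the min-plus product entry-by-entry:
  C[0][0] = min over k of (A[0][0] + B[0][0] = 8 + -5 = 3, A[0][1] + B[1][0] = -2 + 7 = 5) = 3 (attained at k = 0)
  C[0][1] = min over k of (A[0][0] + B[0][1] = 8 + 7 = 15, A[0][1] + B[1][1] = -2 + 1 = -1) = -1 (attained at k = 1)
  C[1][0] = min over k of (A[1][0] + B[0][0] = -2 + -5 = -7, A[1][1] + B[1][0] = -2 + 7 = 5) = -7 (attained at k = 0)
  C[1][1] = min over k of (A[1][0] + B[0][1] = -2 + 7 = 5, A[1][1] + B[1][1] = -2 + 1 = -1) = -1 (attained at k = 1)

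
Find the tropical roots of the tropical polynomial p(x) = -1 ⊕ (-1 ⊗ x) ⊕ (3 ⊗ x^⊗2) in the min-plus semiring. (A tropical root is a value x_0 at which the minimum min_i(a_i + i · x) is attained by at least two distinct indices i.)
Roots: {-4, 0}

Each tropical root is a break point of the lower envelope of the lines y = a_i + i · x (there are 3 lines, with slopes 0, 1, ..., 2). Only the lines that attain the minimum somewhere contribute to roots; other lines are dominated. Here the surviving (envelope) indices are i = 2, i = 1, i = 0.
Intersections between consecutive envelope lines give the roots: for adjacent envelope indices i < j the intersection is x = (a_i − a_j) / (j − i). Reading off the sorted break points: {-4, 0}.
Verification: at each break x_0, at least two indices attain the minimum of min_i(a_i + i · x_0).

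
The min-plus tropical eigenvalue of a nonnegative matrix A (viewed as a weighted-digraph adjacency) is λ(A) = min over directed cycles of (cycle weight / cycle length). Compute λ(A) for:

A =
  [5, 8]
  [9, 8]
λ(A) = 5

Enumerate directed cycles and compute their means (weight / length). Sample:
  cycle 0 → 0: weight = 5, length = 1, mean = 5/1 ≈ 5.000
  cycle 1 → 1: weight = 8, length = 1, mean = 8/1 ≈ 8.000
  cycle 0 → 1 → 0: weight = 17, length = 2, mean = 17/2 ≈ 8.500
  cycle 1 → 0 → 1: weight = 17, length = 2, mean = 17/2 ≈ 8.500
Minimum mean = 5.000, attained e.g. along the cycle 0 → 0 with weight 5 and length 1. So λ(A) = 5/1 = 5.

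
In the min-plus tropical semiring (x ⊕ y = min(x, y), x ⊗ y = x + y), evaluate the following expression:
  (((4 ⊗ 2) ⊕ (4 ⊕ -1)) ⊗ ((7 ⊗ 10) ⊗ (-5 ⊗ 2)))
(((4 ⊗ 2) ⊕ (4 ⊕ -1)) ⊗ ((7 ⊗ 10) ⊗ (-5 ⊗ 2))) = 13

Expand innermost to outermost. Recall ⊕ takes the minimum of its arguments and ⊗ takes their sum. Working out the expression (((4 ⊗ 2) ⊕ (4 ⊕ -1)) ⊗ ((7 ⊗ 10) ⊗ (-5 ⊗ 2))) gives 13.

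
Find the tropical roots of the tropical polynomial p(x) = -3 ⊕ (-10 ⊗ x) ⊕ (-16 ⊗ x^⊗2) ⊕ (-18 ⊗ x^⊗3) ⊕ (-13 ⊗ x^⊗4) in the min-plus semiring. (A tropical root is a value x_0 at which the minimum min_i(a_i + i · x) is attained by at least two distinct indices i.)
Roots: {-5, 2, 6, 7}

Each tropical root is a break point of the lower envelope of the lines y = a_i + i · x (there are 5 lines, with slopes 0, 1, ..., 4). Only the lines that attain the minimum somewhere contribute to roots; other lines are dominated. Here the surviving (envelope) indices are i = 4, i = 3, i = 2, i = 1, i = 0.
Intersections between consecutive envelope lines give the roots: for adjacent envelope indices i < j the intersection is x = (a_i − a_j) / (j − i). Reading off the sorted break points: {-5, 2, 6, 7}.
Verification: at each break x_0, at least two indices attain the minimum of min_i(a_i + i · x_0).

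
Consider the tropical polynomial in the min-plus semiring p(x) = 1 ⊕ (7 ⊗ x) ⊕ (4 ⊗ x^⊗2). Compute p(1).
p(1) = 1

A tropical monomial a ⊗ x^⊗i evaluates to a + i · x. Evaluating each term at x = 1:
  Term 0 contributes 1 + 0 · 1 = 1
  Term 1 contributes 7 + 1 · 1 = 8
  Term 2 contributes 4 + 2 · 1 = 6
p(1) = ⊕ of these = min[1, 8, 6] = 1.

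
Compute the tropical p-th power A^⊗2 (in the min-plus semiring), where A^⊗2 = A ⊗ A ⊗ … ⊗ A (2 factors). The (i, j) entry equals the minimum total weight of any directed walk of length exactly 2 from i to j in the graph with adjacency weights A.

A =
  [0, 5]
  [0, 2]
A^⊗2 =
  [0, 5]
  [0, 4]

Each entry (A^⊗2)_ij equals the minimum over all length-2 walks i = v_0 → v_1 → … → v_2 = j of Σ_t A[v_t][v_{t+1}]. For example, for (i, j) = (0, 1) we minimise over 2 possible intermediate vertex sequences; the minimum is 5, attained along the walk 0 → 0 → 1.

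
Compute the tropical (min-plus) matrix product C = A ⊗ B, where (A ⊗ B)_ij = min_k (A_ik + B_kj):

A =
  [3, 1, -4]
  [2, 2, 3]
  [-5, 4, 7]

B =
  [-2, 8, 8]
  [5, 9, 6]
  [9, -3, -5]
A ⊗ B =
  [1, -7, -9]
  [0, 0, -2]
  [-7, 3, 2]

Apply the min-plus product entry-by-entry:
  C[0][0] = min over k of (A[0][0] + B[0][0] = 3 + -2 = 1, A[0][1] + B[1][0] = 1 + 5 = 6, A[0][2] + B[2][0] = -4 + 9 = 5) = 1 (attained at k = 0)
  C[0][1] = min over k of (A[0][0] + B[0][1] = 3 + 8 = 11, A[0][1] + B[1][1] = 1 + 9 = 10, A[0][2] + B[2][1] = -4 + -3 = -7) = -7 (attained at k = 2)
  C[0][2] = min over k of (A[0][0] + B[0][2] = 3 + 8 = 11, A[0][1] + B[1][2] = 1 + 6 = 7, A[0][2] + B[2][2] = -4 + -5 = -9) = -9 (attained at k = 2)
  C[1][0] = min over k of (A[1][0] + B[0][0] = 2 + -2 = 0, A[1][1] + B[1][0] = 2 + 5 = 7, A[1][2] + B[2][0] = 3 + 9 = 12) = 0 (attained at k = 0)
  C[1][1] = min over k of (A[1][0] + B[0][1] = 2 + 8 = 10, A[1][1] + B[1][1] = 2 + 9 = 11, A[1][2] + B[2][1] = 3 + -3 = 0) = 0 (attained at k = 2)
  C[1][2] = min over k of (A[1][0] + B[0][2] = 2 + 8 = 10, A[1][1] + B[1][2] = 2 + 6 = 8, A[1][2] + B[2][2] = 3 + -5 = -2) = -2 (attained at k = 2)
  C[2][0] = min over k of (A[2][0] + B[0][0] = -5 + -2 = -7, A[2][1] + B[1][0] = 4 + 5 = 9, A[2][2] + B[2][0] = 7 + 9 = 16) = -7 (attained at k = 0)
  C[2][1] = min over k of (A[2][0] + B[0][1] = -5 + 8 = 3, A[2][1] + B[1][1] = 4 + 9 = 13, A[2][2] + B[2][1] = 7 + -3 = 4) = 3 (attained at k = 0)
  C[2][2] = min over k of (A[2][0] + B[0][2] = -5 + 8 = 3, A[2][1] + B[1][2] = 4 + 6 = 10, A[2][2] + B[2][2] = 7 + -5 = 2) = 2 (attained at k = 2)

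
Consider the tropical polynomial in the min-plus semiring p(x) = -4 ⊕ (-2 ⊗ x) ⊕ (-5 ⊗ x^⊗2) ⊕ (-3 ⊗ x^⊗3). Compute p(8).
p(8) = -4

A tropical monomial a ⊗ x^⊗i evaluates to a + i · x. Evaluating each term at x = 8:
  Term 0 contributes -4 + 0 · 8 = -4
  Term 1 contributes -2 + 1 · 8 = 6
  Term 2 contributes -5 + 2 · 8 = 11
  Term 3 contributes -3 + 3 · 8 = 21
p(8) = ⊕ of these = min[-4, 6, 11, 21] = -4.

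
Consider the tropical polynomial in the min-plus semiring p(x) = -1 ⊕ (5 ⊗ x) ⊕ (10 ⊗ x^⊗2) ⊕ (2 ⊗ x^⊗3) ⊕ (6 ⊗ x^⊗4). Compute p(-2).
p(-2) = -4

A tropical monomial a ⊗ x^⊗i evaluates to a + i · x. Evaluating each term at x = -2:
  Term 0 contributes -1 + 0 · -2 = -1
  Term 1 contributes 5 + 1 · -2 = 3
  Term 2 contributes 10 + 2 · -2 = 6
  Term 3 contributes 2 + 3 · -2 = -4
  Term 4 contributes 6 + 4 · -2 = -2
p(-2) = ⊕ of these = min[-1, 3, 6, -4, -2] = -4.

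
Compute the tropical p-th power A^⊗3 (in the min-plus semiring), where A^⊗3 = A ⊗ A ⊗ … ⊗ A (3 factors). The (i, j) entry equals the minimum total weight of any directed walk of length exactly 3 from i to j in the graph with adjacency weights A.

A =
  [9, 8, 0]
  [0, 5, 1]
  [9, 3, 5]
A^⊗3 =
  [3, 8, 4]
  [4, 3, 5]
  [8, 7, 3]

Each entry (A^⊗3)_ij equals the minimum over all length-3 walks i = v_0 → v_1 → … → v_3 = j of Σ_t A[v_t][v_{t+1}]. For example, for (i, j) = (0, 2) we minimise over 9 possible intermediate vertex sequences; the minimum is 4, attained along the walk 0 → 2 → 1 → 2.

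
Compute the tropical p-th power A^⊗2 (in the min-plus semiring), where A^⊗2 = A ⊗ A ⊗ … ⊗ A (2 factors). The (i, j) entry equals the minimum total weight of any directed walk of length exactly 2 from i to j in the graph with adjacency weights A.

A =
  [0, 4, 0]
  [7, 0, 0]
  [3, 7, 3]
A^⊗2 =
  [0, 4, 0]
  [3, 0, 0]
  [3, 7, 3]

Each entry (A^⊗2)_ij equals the minimum over all length-2 walks i = v_0 → v_1 → … → v_2 = j of Σ_t A[v_t][v_{t+1}]. For example, for (i, j) = (0, 2) we minimise over 3 possible intermediate vertex sequences; the minimum is 0, attained along the walk 0 → 0 → 2.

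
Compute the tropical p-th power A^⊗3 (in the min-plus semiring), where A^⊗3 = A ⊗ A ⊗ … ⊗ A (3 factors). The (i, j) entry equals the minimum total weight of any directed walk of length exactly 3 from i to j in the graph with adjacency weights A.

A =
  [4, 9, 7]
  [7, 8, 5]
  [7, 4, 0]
A^⊗3 =
  [12, 11, 7]
  [12, 9, 5]
  [7, 4, 0]

Each entry (A^⊗3)_ij equals the minimum over all length-3 walks i = v_0 → v_1 → … → v_3 = j of Σ_t A[v_t][v_{t+1}]. For example, for (i, j) = (0, 2) we minimise over 9 possible intermediate vertex sequences; the minimum is 7, attained along the walk 0 → 2 → 2 → 2.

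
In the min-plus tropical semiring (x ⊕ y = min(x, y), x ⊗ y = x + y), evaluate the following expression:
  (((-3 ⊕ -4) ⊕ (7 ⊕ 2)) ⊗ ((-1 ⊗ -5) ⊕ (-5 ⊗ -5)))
(((-3 ⊕ -4) ⊕ (7 ⊕ 2)) ⊗ ((-1 ⊗ -5) ⊕ (-5 ⊗ -5))) = -14

Expand innermost to outermost. Recall ⊕ takes the minimum of its arguments and ⊗ takes their sum. Working out the expression (((-3 ⊕ -4) ⊕ (7 ⊕ 2)) ⊗ ((-1 ⊗ -5) ⊕ (-5 ⊗ -5))) gives -14.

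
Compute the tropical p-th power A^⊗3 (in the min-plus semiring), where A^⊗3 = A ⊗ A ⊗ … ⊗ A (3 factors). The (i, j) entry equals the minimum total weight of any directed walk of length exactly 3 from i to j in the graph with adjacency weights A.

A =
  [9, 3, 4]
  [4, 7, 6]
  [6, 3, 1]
A^⊗3 =
  [11, 8, 6]
  [11, 10, 8]
  [8, 5, 3]

Each entry (A^⊗3)_ij equals the minimum over all length-3 walks i = v_0 → v_1 → … → v_3 = j of Σ_t A[v_t][v_{t+1}]. For example, for (i, j) = (0, 2) we minimise over 9 possible intermediate vertex sequences; the minimum is 6, attained along the walk 0 → 2 → 2 → 2.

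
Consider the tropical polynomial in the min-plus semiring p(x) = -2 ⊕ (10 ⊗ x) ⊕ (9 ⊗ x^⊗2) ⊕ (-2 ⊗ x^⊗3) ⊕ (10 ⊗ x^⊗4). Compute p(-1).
p(-1) = -5

A tropical monomial a ⊗ x^⊗i evaluates to a + i · x. Evaluating each term at x = -1:
  Term 0 contributes -2 + 0 · -1 = -2
  Term 1 contributes 10 + 1 · -1 = 9
  Term 2 contributes 9 + 2 · -1 = 7
  Term 3 contributes -2 + 3 · -1 = -5
  Term 4 contributes 10 + 4 · -1 = 6
p(-1) = ⊕ of these = min[-2, 9, 7, -5, 6] = -5.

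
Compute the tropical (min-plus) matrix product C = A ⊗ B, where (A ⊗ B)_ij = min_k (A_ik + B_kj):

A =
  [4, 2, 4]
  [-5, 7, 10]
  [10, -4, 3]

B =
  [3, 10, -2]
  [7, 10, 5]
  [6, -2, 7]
A ⊗ B =
  [7, 2, 2]
  [-2, 5, -7]
  [3, 1, 1]

Apply the min-plus product entry-by-entry:
  C[0][0] = min over k of (A[0][0] + B[0][0] = 4 + 3 = 7, A[0][1] + B[1][0] = 2 + 7 = 9, A[0][2] + B[2][0] = 4 + 6 = 10) = 7 (attained at k = 0)
  C[0][1] = min over k of (A[0][0] + B[0][1] = 4 + 10 = 14, A[0][1] + B[1][1] = 2 + 10 = 12, A[0][2] + B[2][1] = 4 + -2 = 2) = 2 (attained at k = 2)
  C[0][2] = min over k of (A[0][0] + B[0][2] = 4 + -2 = 2, A[0][1] + B[1][2] = 2 + 5 = 7, A[0][2] + B[2][2] = 4 + 7 = 11) = 2 (attained at k = 0)
  C[1][0] = min over k of (A[1][0] + B[0][0] = -5 + 3 = -2, A[1][1] + B[1][0] = 7 + 7 = 14, A[1][2] + B[2][0] = 10 + 6 = 16) = -2 (attained at k = 0)
  C[1][1] = min over k of (A[1][0] + B[0][1] = -5 + 10 = 5, A[1][1] + B[1][1] = 7 + 10 = 17, A[1][2] + B[2][1] = 10 + -2 = 8) = 5 (attained at k = 0)
  C[1][2] = min over k of (A[1][0] + B[0][2] = -5 + -2 = -7, A[1][1] + B[1][2] = 7 + 5 = 12, A[1][2] + B[2][2] = 10 + 7 = 17) = -7 (attained at k = 0)
  C[2][0] = min over k of (A[2][0] + B[0][0] = 10 + 3 = 13, A[2][1] + B[1][0] = -4 + 7 = 3, A[2][2] + B[2][0] = 3 + 6 = 9) = 3 (attained at k = 1)
  C[2][1] = min over k of (A[2][0] + B[0][1] = 10 + 10 = 20, A[2][1] + B[1][1] = -4 + 10 = 6, A[2][2] + B[2][1] = 3 + -2 = 1) = 1 (attained at k = 2)
  C[2][2] = min over k of (A[2][0] + B[0][2] = 10 + -2 = 8, A[2][1] + B[1][2] = -4 + 5 = 1, A[2][2] + B[2][2] = 3 + 7 = 10) = 1 (attained at k = 1)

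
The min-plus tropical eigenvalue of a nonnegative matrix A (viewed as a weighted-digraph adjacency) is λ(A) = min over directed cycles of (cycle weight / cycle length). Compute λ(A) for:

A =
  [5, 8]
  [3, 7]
λ(A) = 5

Enumerate directed cycles and compute their means (weight / length). Sample:
  cycle 0 → 0: weight = 5, length = 1, mean = 5/1 ≈ 5.000
  cycle 1 → 1: weight = 7, length = 1, mean = 7/1 ≈ 7.000
  cycle 0 → 1 → 0: weight = 11, length = 2, mean = 11/2 ≈ 5.500
  cycle 1 → 0 → 1: weight = 11, length = 2, mean = 11/2 ≈ 5.500
Minimum mean = 5.000, attained e.g. along the cycle 0 → 0 with weight 5 and length 1. So λ(A) = 5/1 = 5.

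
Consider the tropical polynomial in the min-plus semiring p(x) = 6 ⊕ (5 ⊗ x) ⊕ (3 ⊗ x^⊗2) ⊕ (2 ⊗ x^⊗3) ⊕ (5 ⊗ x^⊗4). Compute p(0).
p(0) = 2

A tropical monomial a ⊗ x^⊗i evaluates to a + i · x. Evaluating each term at x = 0:
  Term 0 contributes 6 + 0 · 0 = 6
  Term 1 contributes 5 + 1 · 0 = 5
  Term 2 contributes 3 + 2 · 0 = 3
  Term 3 contributes 2 + 3 · 0 = 2
  Term 4 contributes 5 + 4 · 0 = 5
p(0) = ⊕ of these = min[6, 5, 3, 2, 5] = 2.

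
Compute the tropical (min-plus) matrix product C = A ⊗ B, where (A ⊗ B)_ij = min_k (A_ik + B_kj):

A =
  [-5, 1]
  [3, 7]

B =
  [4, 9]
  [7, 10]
A ⊗ B =
  [-1, 4]
  [7, 12]

Apply the min-plus product entry-by-entry:
  C[0][0] = min over k of (A[0][0] + B[0][0] = -5 + 4 = -1, A[0][1] + B[1][0] = 1 + 7 = 8) = -1 (attained at k = 0)
  C[0][1] = min over k of (A[0][0] + B[0][1] = -5 + 9 = 4, A[0][1] + B[1][1] = 1 + 10 = 11) = 4 (attained at k = 0)
  C[1][0] = min over k of (A[1][0] + B[0][0] = 3 + 4 = 7, A[1][1] + B[1][0] = 7 + 7 = 14) = 7 (attained at k = 0)
  C[1][1] = min over k of (A[1][0] + B[0][1] = 3 + 9 = 12, A[1][1] + B[1][1] = 7 + 10 = 17) = 12 (attained at k = 0)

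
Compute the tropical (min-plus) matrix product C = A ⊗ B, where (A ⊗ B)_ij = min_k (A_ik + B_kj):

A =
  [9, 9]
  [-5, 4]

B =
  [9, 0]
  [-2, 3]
A ⊗ B =
  [7, 9]
  [2, -5]

Apply the min-plus product entry-by-entry:
  C[0][0] = min over k of (A[0][0] + B[0][0] = 9 + 9 = 18, A[0][1] + B[1][0] = 9 + -2 = 7) = 7 (attained at k = 1)
  C[0][1] = min over k of (A[0][0] + B[0][1] = 9 + 0 = 9, A[0][1] + B[1][1] = 9 + 3 = 12) = 9 (attained at k = 0)
  C[1][0] = min over k of (A[1][0] + B[0][0] = -5 + 9 = 4, A[1][1] + B[1][0] = 4 + -2 = 2) = 2 (attained at k = 1)
  C[1][1] = min over k of (A[1][0] + B[0][1] = -5 + 0 = -5, A[1][1] + B[1][1] = 4 + 3 = 7) = -5 (attained at k = 0)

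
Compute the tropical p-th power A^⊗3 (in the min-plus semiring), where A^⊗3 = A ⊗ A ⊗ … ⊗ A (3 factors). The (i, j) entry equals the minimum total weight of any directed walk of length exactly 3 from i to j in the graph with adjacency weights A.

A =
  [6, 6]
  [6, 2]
A^⊗3 =
  [14, 10]
  [10, 6]

Each entry (A^⊗3)_ij equals the minimum over all length-3 walks i = v_0 → v_1 → … → v_3 = j of Σ_t A[v_t][v_{t+1}]. For example, for (i, j) = (0, 1) we minimise over 4 possible intermediate vertex sequences; the minimum is 10, attained along the walk 0 → 1 → 1 → 1.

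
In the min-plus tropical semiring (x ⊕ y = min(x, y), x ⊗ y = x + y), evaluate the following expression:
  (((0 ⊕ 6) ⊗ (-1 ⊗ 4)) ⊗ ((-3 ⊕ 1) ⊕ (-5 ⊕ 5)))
(((0 ⊕ 6) ⊗ (-1 ⊗ 4)) ⊗ ((-3 ⊕ 1) ⊕ (-5 ⊕ 5))) = -2

Expand innermost to outermost. Recall ⊕ takes the minimum of its arguments and ⊗ takes their sum. Working out the expression (((0 ⊕ 6) ⊗ (-1 ⊗ 4)) ⊗ ((-3 ⊕ 1) ⊕ (-5 ⊕ 5))) gives -2.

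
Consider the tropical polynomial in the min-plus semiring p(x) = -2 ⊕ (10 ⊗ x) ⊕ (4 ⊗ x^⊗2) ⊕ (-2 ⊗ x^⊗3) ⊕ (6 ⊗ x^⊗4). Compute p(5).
p(5) = -2

A tropical monomial a ⊗ x^⊗i evaluates to a + i · x. Evaluating each term at x = 5:
  Term 0 contributes -2 + 0 · 5 = -2
  Term 1 contributes 10 + 1 · 5 = 15
  Term 2 contributes 4 + 2 · 5 = 14
  Term 3 contributes -2 + 3 · 5 = 13
  Term 4 contributes 6 + 4 · 5 = 26
p(5) = ⊕ of these = min[-2, 15, 14, 13, 26] = -2.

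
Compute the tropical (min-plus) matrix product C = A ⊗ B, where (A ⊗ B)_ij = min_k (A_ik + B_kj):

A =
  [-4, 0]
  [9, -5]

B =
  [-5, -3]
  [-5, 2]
A ⊗ B =
  [-9, -7]
  [-10, -3]

Apply the min-plus product entry-by-entry:
  C[0][0] = min over k of (A[0][0] + B[0][0] = -4 + -5 = -9, A[0][1] + B[1][0] = 0 + -5 = -5) = -9 (attained at k = 0)
  C[0][1] = min over k of (A[0][0] + B[0][1] = -4 + -3 = -7, A[0][1] + B[1][1] = 0 + 2 = 2) = -7 (attained at k = 0)
  C[1][0] = min over k of (A[1][0] + B[0][0] = 9 + -5 = 4, A[1][1] + B[1][0] = -5 + -5 = -10) = -10 (attained at k = 1)
  C[1][1] = min over k of (A[1][0] + B[0][1] = 9 + -3 = 6, A[1][1] + B[1][1] = -5 + 2 = -3) = -3 (attained at k = 1)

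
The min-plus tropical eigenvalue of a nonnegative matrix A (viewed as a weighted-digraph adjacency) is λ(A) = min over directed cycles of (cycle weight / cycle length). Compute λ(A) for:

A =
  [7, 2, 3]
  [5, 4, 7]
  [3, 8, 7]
λ(A) = 3

Enumerate directed cycles and compute their means (weight / length). Sample:
  cycle 0 → 0: weight = 7, length = 1, mean = 7/1 ≈ 7.000
  cycle 1 → 1: weight = 4, length = 1, mean = 4/1 ≈ 4.000
  cycle 2 → 2: weight = 7, length = 1, mean = 7/1 ≈ 7.000
  cycle 0 → 1 → 0: weight = 7, length = 2, mean = 7/2 ≈ 3.500
  cycle 0 → 2 → 0: weight = 6, length = 2, mean = 6/2 ≈ 3.000
  cycle 1 → 0 → 1: weight = 7, length = 2, mean = 7/2 ≈ 3.500
Minimum mean = 3.000, attained e.g. along the cycle 0 → 2 → 0 with weight 6 and length 2. So λ(A) = 6/2 = 3.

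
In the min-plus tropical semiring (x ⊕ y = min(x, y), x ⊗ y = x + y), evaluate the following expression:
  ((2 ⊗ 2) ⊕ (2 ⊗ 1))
((2 ⊗ 2) ⊕ (2 ⊗ 1)) = 3

Expand innermost to outermost. Recall ⊕ takes the minimum of its arguments and ⊗ takes their sum. Working out the expression ((2 ⊗ 2) ⊕ (2 ⊗ 1)) gives 3.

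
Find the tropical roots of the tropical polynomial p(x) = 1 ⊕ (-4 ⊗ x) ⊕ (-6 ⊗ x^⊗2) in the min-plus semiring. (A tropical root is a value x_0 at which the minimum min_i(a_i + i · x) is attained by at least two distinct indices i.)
Roots: {2, 5}

Each tropical root is a break point of the lower envelope of the lines y = a_i + i · x (there are 3 lines, with slopes 0, 1, ..., 2). Only the lines that attain the minimum somewhere contribute to roots; other lines are dominated. Here the surviving (envelope) indices are i = 2, i = 1, i = 0.
Intersections between consecutive envelope lines give the roots: for adjacent envelope indices i < j the intersection is x = (a_i − a_j) / (j − i). Reading off the sorted break points: {2, 5}.
Verification: at each break x_0, at least two indices attain the minimum of min_i(a_i + i · x_0).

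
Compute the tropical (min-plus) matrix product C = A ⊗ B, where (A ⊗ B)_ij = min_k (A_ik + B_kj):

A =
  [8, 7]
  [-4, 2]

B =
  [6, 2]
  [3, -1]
A ⊗ B =
  [10, 6]
  [2, -2]

Apply the min-plus product entry-by-entry:
  C[0][0] = min over k of (A[0][0] + B[0][0] = 8 + 6 = 14, A[0][1] + B[1][0] = 7 + 3 = 10) = 10 (attained at k = 1)
  C[0][1] = min over k of (A[0][0] + B[0][1] = 8 + 2 = 10, A[0][1] + B[1][1] = 7 + -1 = 6) = 6 (attained at k = 1)
  C[1][0] = min over k of (A[1][0] + B[0][0] = -4 + 6 = 2, A[1][1] + B[1][0] = 2 + 3 = 5) = 2 (attained at k = 0)
  C[1][1] = min over k of (A[1][0] + B[0][1] = -4 + 2 = -2, A[1][1] + B[1][1] = 2 + -1 = 1) = -2 (attained at k = 0)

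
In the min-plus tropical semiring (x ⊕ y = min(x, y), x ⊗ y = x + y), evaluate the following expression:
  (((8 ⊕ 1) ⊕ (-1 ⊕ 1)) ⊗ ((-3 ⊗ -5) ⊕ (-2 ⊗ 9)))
(((8 ⊕ 1) ⊕ (-1 ⊕ 1)) ⊗ ((-3 ⊗ -5) ⊕ (-2 ⊗ 9))) = -9

Expand innermost to outermost. Recall ⊕ takes the minimum of its arguments and ⊗ takes their sum. Working out the expression (((8 ⊕ 1) ⊕ (-1 ⊕ 1)) ⊗ ((-3 ⊗ -5) ⊕ (-2 ⊗ 9))) gives -9.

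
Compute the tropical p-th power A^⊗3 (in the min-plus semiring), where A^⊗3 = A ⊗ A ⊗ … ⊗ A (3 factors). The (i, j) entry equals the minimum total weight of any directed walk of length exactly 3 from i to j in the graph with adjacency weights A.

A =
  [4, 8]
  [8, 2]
A^⊗3 =
  [12, 12]
  [12, 6]

Each entry (A^⊗3)_ij equals the minimum over all length-3 walks i = v_0 → v_1 → … → v_3 = j of Σ_t A[v_t][v_{t+1}]. For example, for (i, j) = (0, 1) we minimise over 4 possible intermediate vertex sequences; the minimum is 12, attained along the walk 0 → 1 → 1 → 1.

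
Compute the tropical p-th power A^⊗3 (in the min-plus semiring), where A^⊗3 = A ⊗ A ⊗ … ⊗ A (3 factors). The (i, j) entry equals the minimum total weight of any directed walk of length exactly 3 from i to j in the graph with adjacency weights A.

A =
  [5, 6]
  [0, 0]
A^⊗3 =
  [6, 6]
  [0, 0]

Each entry (A^⊗3)_ij equals the minimum over all length-3 walks i = v_0 → v_1 → … → v_3 = j of Σ_t A[v_t][v_{t+1}]. For example, for (i, j) = (0, 1) we minimise over 4 possible intermediate vertex sequences; the minimum is 6, attained along the walk 0 → 1 → 1 → 1.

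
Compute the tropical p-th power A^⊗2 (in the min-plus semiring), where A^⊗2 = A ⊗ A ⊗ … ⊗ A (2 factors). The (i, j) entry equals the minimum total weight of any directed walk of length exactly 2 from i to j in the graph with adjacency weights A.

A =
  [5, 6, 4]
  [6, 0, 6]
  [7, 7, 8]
A^⊗2 =
  [10, 6, 9]
  [6, 0, 6]
  [12, 7, 11]

Each entry (A^⊗2)_ij equals the minimum over all length-2 walks i = v_0 → v_1 → … → v_2 = j of Σ_t A[v_t][v_{t+1}]. For example, for (i, j) = (0, 2) we minimise over 3 possible intermediate vertex sequences; the minimum is 9, attained along the walk 0 → 0 → 2.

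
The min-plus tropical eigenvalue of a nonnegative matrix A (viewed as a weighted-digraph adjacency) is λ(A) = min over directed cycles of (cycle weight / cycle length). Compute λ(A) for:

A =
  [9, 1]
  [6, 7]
λ(A) = 7/2

Enumerate directed cycles and compute their means (weight / length). Sample:
  cycle 0 → 0: weight = 9, length = 1, mean = 9/1 ≈ 9.000
  cycle 1 → 1: weight = 7, length = 1, mean = 7/1 ≈ 7.000
  cycle 0 → 1 → 0: weight = 7, length = 2, mean = 7/2 ≈ 3.500
  cycle 1 → 0 → 1: weight = 7, length = 2, mean = 7/2 ≈ 3.500
Minimum mean = 3.500, attained e.g. along the cycle 0 → 1 → 0 with weight 7 and length 2. So λ(A) = 7/2 = 7/2.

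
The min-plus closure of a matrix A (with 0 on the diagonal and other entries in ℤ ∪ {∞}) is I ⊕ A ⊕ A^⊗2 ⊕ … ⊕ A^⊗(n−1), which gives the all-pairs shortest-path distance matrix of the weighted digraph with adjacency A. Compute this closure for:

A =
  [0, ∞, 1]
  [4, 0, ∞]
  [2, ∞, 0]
Closure =
  [0, ∞, 1]
  [4, 0, 5]
  [2, ∞, 0]

This is the Floyd-Warshall all-pairs shortest-path computation. For each intermediate vertex k = 0, 1, …, 2, update dist[i][j] ← min(dist[i][j], dist[i][k] + dist[k][j]). The final matrix gives, for each (i, j), the minimum total weight of any directed path from i to j (possibly empty when i = j).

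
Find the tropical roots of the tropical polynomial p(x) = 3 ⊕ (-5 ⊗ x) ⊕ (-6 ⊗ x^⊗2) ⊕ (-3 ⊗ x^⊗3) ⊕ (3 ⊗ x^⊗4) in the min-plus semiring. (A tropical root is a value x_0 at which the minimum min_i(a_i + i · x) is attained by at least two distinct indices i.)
Roots: {-6, -3, 1, 8}

Each tropical root is a break point of the lower envelope of the lines y = a_i + i · x (there are 5 lines, with slopes 0, 1, ..., 4). Only the lines that attain the minimum somewhere contribute to roots; other lines are dominated. Here the surviving (envelope) indices are i = 4, i = 3, i = 2, i = 1, i = 0.
Intersections between consecutive envelope lines give the roots: for adjacent envelope indices i < j the intersection is x = (a_i − a_j) / (j − i). Reading off the sorted break points: {-6, -3, 1, 8}.
Verification: at each break x_0, at least two indices attain the minimum of min_i(a_i + i · x_0).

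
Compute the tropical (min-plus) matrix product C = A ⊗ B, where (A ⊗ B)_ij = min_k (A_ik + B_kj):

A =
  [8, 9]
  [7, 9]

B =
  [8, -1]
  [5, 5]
A ⊗ B =
  [14, 7]
  [14, 6]

Apply the min-plus product entry-by-entry:
  C[0][0] = min over k of (A[0][0] + B[0][0] = 8 + 8 = 16, A[0][1] + B[1][0] = 9 + 5 = 14) = 14 (attained at k = 1)
  C[0][1] = min over k of (A[0][0] + B[0][1] = 8 + -1 = 7, A[0][1] + B[1][1] = 9 + 5 = 14) = 7 (attained at k = 0)
  C[1][0] = min over k of (A[1][0] + B[0][0] = 7 + 8 = 15, A[1][1] + B[1][0] = 9 + 5 = 14) = 14 (attained at k = 1)
  C[1][1] = min over k of (A[1][0] + B[0][1] = 7 + -1 = 6, A[1][1] + B[1][1] = 9 + 5 = 14) = 6 (attained at k = 0)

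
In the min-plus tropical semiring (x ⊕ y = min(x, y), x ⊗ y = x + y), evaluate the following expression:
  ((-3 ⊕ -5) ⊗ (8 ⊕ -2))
((-3 ⊕ -5) ⊗ (8 ⊕ -2)) = -7

Expand innermost to outermost. Recall ⊕ takes the minimum of its arguments and ⊗ takes their sum. Working out the expression ((-3 ⊕ -5) ⊗ (8 ⊕ -2)) gives -7.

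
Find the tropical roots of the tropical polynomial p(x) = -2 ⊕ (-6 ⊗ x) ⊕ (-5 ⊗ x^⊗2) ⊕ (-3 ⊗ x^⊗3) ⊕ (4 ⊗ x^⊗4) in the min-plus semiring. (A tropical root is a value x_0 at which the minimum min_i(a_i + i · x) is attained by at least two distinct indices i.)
Roots: {-7, -2, -1, 4}

Each tropical root is a break point of the lower envelope of the lines y = a_i + i · x (there are 5 lines, with slopes 0, 1, ..., 4). Only the lines that attain the minimum somewhere contribute to roots; other lines are dominated. Here the surviving (envelope) indices are i = 4, i = 3, i = 2, i = 1, i = 0.
Intersections between consecutive envelope lines give the roots: for adjacent envelope indices i < j the intersection is x = (a_i − a_j) / (j − i). Reading off the sorted break points: {-7, -2, -1, 4}.
Verification: at each break x_0, at least two indices attain the minimum of min_i(a_i + i · x_0).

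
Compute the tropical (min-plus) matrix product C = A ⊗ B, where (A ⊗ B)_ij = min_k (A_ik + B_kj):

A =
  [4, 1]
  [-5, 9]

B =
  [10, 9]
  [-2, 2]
A ⊗ B =
  [-1, 3]
  [5, 4]

Apply the min-plus product entry-by-entry:
  C[0][0] = min over k of (A[0][0] + B[0][0] = 4 + 10 = 14, A[0][1] + B[1][0] = 1 + -2 = -1) = -1 (attained at k = 1)
  C[0][1] = min over k of (A[0][0] + B[0][1] = 4 + 9 = 13, A[0][1] + B[1][1] = 1 + 2 = 3) = 3 (attained at k = 1)
  C[1][0] = min over k of (A[1][0] + B[0][0] = -5 + 10 = 5, A[1][1] + B[1][0] = 9 + -2 = 7) = 5 (attained at k = 0)
  C[1][1] = min over k of (A[1][0] + B[0][1] = -5 + 9 = 4, A[1][1] + B[1][1] = 9 + 2 = 11) = 4 (attained at k = 0)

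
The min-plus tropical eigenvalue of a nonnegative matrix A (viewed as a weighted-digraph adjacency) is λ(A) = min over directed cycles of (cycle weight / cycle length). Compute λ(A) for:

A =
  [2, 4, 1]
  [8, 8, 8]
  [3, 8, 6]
λ(A) = 2

Enumerate directed cycles and compute their means (weight / length). Sample:
  cycle 0 → 0: weight = 2, length = 1, mean = 2/1 ≈ 2.000
  cycle 1 → 1: weight = 8, length = 1, mean = 8/1 ≈ 8.000
  cycle 2 → 2: weight = 6, length = 1, mean = 6/1 ≈ 6.000
  cycle 0 → 1 → 0: weight = 12, length = 2, mean = 12/2 ≈ 6.000
  cycle 0 → 2 → 0: weight = 4, length = 2, mean = 4/2 ≈ 2.000
  cycle 1 → 0 → 1: weight = 12, length = 2, mean = 12/2 ≈ 6.000
Minimum mean = 2.000, attained e.g. along the cycle 0 → 0 with weight 2 and length 1. So λ(A) = 2/1 = 2.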